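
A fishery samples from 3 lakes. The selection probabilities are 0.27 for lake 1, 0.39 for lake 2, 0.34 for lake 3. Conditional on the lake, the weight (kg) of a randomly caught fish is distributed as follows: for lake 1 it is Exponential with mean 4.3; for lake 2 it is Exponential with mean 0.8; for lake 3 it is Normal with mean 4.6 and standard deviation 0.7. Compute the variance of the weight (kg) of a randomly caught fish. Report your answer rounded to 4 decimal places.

8.6214

Per component, 1: μ=4.3, E[X²]=36.98; 2: μ=0.8, E[X²]=1.28; 3: μ=4.6, E[X²]=21.65.
E[X] = 0.27·4.3 + 0.39·0.8 + 0.34·4.6 = 3.037.
E[X²] = 0.27·36.98 + 0.39·1.28 + 0.34·21.65 = 17.8448.
Var(X) = E[X²] − (E[X])² = 17.8448 − 9.22337 = 8.62143.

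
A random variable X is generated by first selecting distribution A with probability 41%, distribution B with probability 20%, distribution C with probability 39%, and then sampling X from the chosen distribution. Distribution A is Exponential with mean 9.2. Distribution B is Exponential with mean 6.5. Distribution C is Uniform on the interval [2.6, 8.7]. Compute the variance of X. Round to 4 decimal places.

47.0310

Per component, A: μ=9.2, E[X²]=169.28; B: μ=6.5, E[X²]=84.5; C: μ=5.65, E[X²]=35.0233.
E[X] = 0.41·9.2 + 0.2·6.5 + 0.39·5.65 = 7.2755.
E[X²] = 0.41·169.28 + 0.2·84.5 + 0.39·35.0233 = 99.9639.
Var(X) = E[X²] − (E[X])² = 99.9639 − 52.9329 = 47.031.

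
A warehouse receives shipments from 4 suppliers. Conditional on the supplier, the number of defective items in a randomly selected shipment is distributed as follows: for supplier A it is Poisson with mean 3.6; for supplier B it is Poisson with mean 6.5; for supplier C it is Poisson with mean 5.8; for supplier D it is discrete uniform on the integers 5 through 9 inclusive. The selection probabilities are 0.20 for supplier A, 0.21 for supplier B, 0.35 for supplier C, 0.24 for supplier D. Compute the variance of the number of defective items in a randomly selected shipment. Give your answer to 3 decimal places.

6.011

Per component, A: μ=3.6, E[X²]=16.56; B: μ=6.5, E[X²]=48.75; C: μ=5.8, E[X²]=39.44; D: μ=7, E[X²]=51.
E[X] = 0.2·3.6 + 0.21·6.5 + 0.35·5.8 + 0.24·7 = 5.795.
E[X²] = 0.2·16.56 + 0.21·48.75 + 0.35·39.44 + 0.24·51 = 39.5935.
Var(X) = E[X²] − (E[X])² = 39.5935 − 33.582 = 6.01147.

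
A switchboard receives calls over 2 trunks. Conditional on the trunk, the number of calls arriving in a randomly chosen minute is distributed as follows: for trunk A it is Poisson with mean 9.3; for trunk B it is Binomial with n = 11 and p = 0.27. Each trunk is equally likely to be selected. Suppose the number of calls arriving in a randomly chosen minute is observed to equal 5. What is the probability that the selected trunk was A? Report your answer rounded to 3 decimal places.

0.346

Likelihoods P(X=5 | ·): A: 0.0530023; B: 0.100322.
Posterior ∝ prior × likelihood. Numerator for A: 0.5·0.0530023 = 0.0265012.
Normalizing constant: 0.5·0.0530023 + 0.5·0.100322 = 0.0766624.
P(A | observation) = 0.0265012 / 0.0766624 = 0.345687.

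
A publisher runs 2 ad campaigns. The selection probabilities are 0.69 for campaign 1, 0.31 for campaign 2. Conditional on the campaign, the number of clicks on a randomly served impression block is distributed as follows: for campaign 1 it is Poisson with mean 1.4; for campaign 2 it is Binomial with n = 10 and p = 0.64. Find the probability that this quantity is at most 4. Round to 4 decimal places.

Conditional on each campaign, P(X ≤ 4): 1: 0.985747; 2: 0.10723.
By total probability, P(X ≤ 4) = 0.69·0.985747 + 0.31·0.10723 = 0.713407.

0.7134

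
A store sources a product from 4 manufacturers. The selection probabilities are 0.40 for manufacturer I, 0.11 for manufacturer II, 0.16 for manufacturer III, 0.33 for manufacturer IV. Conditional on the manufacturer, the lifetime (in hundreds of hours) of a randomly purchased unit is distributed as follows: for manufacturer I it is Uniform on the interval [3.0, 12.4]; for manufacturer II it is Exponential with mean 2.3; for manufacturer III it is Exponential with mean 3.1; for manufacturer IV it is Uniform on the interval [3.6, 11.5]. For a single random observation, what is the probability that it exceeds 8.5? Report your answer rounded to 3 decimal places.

0.304

Conditional on each manufacturer, P(X > 8.5): I: 0.414894; II: 0.0248313; III: 0.0644455; IV: 0.379747.
By total probability, P(X > 8.5) = 0.4·0.414894 + 0.11·0.0248313 + 0.16·0.0644455 + 0.33·0.379747 = 0.304317.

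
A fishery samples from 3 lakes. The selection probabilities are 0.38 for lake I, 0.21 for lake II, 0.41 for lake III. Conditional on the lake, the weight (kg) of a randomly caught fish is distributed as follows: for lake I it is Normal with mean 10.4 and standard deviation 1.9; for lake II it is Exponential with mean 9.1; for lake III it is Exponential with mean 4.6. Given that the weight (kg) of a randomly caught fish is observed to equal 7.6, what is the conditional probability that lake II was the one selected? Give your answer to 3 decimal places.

0.185

Likelihoods f(7.6 | ·): I: 0.0708872; II: 0.0476707; III: 0.0416593.
Posterior ∝ prior × likelihood. Numerator for II: 0.21·0.0476707 = 0.0100108.
Normalizing constant: 0.38·0.0708872 + 0.21·0.0476707 + 0.41·0.0416593 = 0.0540283.
P(II | observation) = 0.0100108 / 0.0540283 = 0.185289.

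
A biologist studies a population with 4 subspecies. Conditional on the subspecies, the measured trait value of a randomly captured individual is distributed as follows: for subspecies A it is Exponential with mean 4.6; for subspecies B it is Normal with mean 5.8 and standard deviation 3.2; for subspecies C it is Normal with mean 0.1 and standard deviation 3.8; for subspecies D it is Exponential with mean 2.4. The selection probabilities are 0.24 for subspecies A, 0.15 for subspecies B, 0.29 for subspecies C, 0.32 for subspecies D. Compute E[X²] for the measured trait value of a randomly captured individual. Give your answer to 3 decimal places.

For each component E[X²] = Var + (mean)², giving A: 42.32; B: 43.88; C: 14.45; D: 11.52.
Overall E[X²] = 0.24·42.32 + 0.15·43.88 + 0.29·14.45 + 0.32·11.52 = 24.6157.

24.616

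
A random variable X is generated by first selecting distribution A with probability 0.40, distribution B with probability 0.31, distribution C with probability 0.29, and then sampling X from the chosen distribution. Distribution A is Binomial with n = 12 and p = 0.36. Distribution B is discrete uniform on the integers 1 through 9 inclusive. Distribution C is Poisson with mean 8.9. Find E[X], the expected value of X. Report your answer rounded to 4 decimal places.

Component means — A: 4.32; B: 5; C: 8.9.
E[X] = 0.4·4.32 + 0.31·5 + 0.29·8.9 = 5.859.

5.8590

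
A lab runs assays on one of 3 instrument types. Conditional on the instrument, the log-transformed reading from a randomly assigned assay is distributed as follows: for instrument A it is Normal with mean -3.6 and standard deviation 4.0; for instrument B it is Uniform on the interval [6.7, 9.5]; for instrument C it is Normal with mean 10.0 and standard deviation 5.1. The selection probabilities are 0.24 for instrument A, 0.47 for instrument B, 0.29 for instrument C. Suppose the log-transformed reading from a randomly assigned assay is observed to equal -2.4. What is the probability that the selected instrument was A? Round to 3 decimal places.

Likelihoods f(-2.4 | ·): A: 0.095347; B: 0; C: 0.0040706.
Posterior ∝ prior × likelihood. Numerator for A: 0.24·0.095347 = 0.0228833.
Normalizing constant: 0.24·0.095347 + 0.47·0 + 0.29·0.0040706 = 0.0240637.
P(A | observation) = 0.0228833 / 0.0240637 = 0.950944.

0.951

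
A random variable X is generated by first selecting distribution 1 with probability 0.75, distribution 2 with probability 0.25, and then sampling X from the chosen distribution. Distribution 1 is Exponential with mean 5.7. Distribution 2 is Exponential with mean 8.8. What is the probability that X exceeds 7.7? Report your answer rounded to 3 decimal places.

Conditional on each component, P(X > 7.7): 1: 0.259013; 2: 0.416862.
By total probability, P(X > 7.7) = 0.75·0.259013 + 0.25·0.416862 = 0.298475.

0.298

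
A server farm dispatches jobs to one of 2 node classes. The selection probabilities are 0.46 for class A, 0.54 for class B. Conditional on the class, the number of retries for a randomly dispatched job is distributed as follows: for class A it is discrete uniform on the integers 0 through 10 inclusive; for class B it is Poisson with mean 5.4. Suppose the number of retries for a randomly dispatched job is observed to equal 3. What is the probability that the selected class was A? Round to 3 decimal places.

0.395

Likelihoods P(X=3 | ·): A: 0.0909091; B: 0.118533.
Posterior ∝ prior × likelihood. Numerator for A: 0.46·0.0909091 = 0.0418182.
Normalizing constant: 0.46·0.0909091 + 0.54·0.118533 = 0.105826.
P(A | observation) = 0.0418182 / 0.105826 = 0.395159.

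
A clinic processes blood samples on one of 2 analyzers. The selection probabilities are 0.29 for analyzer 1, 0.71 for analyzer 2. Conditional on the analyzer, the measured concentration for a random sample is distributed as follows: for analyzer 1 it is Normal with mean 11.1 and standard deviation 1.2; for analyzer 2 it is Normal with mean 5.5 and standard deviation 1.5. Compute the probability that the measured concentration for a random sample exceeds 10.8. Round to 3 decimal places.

Conditional on each analyzer, P(X > 10.8): 1: 0.598706; 2: 0.000205177.
By total probability, P(X > 10.8) = 0.29·0.598706 + 0.71·0.000205177 = 0.173771.

0.174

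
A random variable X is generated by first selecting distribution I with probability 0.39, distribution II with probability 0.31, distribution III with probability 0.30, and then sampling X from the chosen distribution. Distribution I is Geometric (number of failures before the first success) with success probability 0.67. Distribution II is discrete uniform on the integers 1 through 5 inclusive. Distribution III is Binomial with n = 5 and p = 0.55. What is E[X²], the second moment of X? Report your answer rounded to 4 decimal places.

6.4313

For each component E[X²] = Var + (mean)², giving I: 0.977723; II: 11; III: 8.8.
Overall E[X²] = 0.39·0.977723 + 0.31·11 + 0.3·8.8 = 6.43131.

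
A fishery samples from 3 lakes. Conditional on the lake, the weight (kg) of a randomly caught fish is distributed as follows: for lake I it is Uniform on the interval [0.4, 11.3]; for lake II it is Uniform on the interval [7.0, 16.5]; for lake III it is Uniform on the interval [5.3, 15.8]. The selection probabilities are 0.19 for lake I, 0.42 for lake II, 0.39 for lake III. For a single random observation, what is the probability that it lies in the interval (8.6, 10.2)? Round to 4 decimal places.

Conditional on each lake, P(8.6 < X < 10.2): I: 0.146789; II: 0.168421; III: 0.152381.
By total probability, P(8.6 < X < 10.2) = 0.19·0.146789 + 0.42·0.168421 + 0.39·0.152381 = 0.158055.

0.1581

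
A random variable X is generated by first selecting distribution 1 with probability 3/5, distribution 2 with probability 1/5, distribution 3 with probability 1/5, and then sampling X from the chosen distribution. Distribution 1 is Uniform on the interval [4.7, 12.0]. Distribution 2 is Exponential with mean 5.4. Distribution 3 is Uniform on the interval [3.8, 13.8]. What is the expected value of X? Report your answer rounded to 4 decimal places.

Component means — 1: 8.35; 2: 5.4; 3: 8.8.
E[X] = 0.6·8.35 + 0.2·5.4 + 0.2·8.8 = 7.85.

7.8500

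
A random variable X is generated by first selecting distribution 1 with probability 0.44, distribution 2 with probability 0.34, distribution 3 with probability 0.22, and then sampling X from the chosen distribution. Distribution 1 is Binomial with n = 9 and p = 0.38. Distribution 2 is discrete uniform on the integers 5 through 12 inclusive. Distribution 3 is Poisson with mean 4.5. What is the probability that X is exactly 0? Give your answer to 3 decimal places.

Conditional on each component, P(X = 0): 1: 0.0135371; 2: 0; 3: 0.011109.
By total probability, P(X = 0) = 0.44·0.0135371 + 0.34·0 + 0.22·0.011109 = 0.0084003.

0.008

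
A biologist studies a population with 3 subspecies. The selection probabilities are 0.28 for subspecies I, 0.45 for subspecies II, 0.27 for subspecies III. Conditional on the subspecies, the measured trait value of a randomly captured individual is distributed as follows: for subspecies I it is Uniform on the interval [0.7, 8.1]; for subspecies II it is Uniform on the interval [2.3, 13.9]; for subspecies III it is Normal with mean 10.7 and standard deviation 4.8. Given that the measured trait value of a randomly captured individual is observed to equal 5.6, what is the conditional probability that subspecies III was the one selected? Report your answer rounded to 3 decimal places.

0.143

Likelihoods f(5.6 | ·): I: 0.135135; II: 0.0862069; III: 0.0472639.
Posterior ∝ prior × likelihood. Numerator for III: 0.27·0.0472639 = 0.0127613.
Normalizing constant: 0.28·0.135135 + 0.45·0.0862069 + 0.27·0.0472639 = 0.0893922.
P(III | observation) = 0.0127613 / 0.0893922 = 0.142756.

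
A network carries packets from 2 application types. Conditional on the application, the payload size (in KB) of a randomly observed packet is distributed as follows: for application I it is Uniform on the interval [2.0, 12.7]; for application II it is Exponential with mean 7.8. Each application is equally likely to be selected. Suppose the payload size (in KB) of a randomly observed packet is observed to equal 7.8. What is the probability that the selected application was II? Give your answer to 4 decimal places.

0.3354

Likelihoods f(7.8 | ·): I: 0.0934579; II: 0.047164.
Posterior ∝ prior × likelihood. Numerator for II: 0.5·0.047164 = 0.023582.
Normalizing constant: 0.5·0.0934579 + 0.5·0.047164 = 0.070311.
P(II | observation) = 0.023582 / 0.070311 = 0.335396.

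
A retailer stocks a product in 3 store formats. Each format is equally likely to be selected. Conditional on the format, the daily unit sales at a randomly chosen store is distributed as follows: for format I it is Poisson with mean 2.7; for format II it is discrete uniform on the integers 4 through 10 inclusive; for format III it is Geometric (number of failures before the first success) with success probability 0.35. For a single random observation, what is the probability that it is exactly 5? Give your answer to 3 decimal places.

Conditional on each format, P(X = 5): I: 0.0803605; II: 0.142857; III: 0.0406102.
By total probability, P(X = 5) = 0.333333·0.0803605 + 0.333333·0.142857 + 0.333333·0.0406102 = 0.0879426.

0.088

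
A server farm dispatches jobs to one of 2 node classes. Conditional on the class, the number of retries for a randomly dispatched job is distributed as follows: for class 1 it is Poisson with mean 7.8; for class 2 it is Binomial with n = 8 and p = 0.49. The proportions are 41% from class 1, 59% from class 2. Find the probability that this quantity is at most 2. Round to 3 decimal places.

Conditional on each class, P(X ≤ 2): 1: 0.0160698; 2: 0.158052.
By total probability, P(X ≤ 2) = 0.41·0.0160698 + 0.59·0.158052 = 0.0998391.

0.100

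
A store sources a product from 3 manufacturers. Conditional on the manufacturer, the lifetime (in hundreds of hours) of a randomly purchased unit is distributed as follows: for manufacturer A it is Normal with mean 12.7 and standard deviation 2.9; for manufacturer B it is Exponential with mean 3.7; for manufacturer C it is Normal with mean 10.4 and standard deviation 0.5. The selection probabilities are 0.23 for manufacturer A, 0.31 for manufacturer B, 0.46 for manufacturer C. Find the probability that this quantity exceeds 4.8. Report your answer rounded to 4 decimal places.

0.7740

Conditional on each manufacturer, P(X > 4.8): A: 0.996777; B: 0.273269; C: 1.
By total probability, P(X > 4.8) = 0.23·0.996777 + 0.31·0.273269 + 0.46·1 = 0.773972.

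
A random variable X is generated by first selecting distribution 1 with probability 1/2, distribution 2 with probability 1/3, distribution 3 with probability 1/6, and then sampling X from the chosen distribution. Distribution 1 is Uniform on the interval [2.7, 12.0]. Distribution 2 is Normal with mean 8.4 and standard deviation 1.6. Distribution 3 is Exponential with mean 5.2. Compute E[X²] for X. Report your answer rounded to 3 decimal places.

64.002

For each component E[X²] = Var + (mean)², giving 1: 61.23; 2: 73.12; 3: 54.08.
Overall E[X²] = 0.5·61.23 + 0.333333·73.12 + 0.166667·54.08 = 64.0017.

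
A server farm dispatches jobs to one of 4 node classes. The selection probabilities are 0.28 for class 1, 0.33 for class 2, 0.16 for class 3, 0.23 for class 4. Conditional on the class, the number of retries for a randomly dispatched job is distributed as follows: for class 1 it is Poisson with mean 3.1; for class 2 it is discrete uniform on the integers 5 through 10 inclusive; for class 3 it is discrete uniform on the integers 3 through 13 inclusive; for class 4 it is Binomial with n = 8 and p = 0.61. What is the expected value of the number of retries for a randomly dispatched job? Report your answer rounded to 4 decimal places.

5.7454

Component means — 1: 3.1; 2: 7.5; 3: 8; 4: 4.88.
E[X] = 0.28·3.1 + 0.33·7.5 + 0.16·8 + 0.23·4.88 = 5.7454.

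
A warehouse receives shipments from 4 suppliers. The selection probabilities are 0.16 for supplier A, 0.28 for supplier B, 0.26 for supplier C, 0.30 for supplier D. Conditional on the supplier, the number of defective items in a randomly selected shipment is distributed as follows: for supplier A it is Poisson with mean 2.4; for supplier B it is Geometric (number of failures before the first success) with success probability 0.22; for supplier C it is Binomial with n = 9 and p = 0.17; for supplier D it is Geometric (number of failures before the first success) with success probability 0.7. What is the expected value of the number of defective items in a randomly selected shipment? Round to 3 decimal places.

1.903

Component means — A: 2.4; B: 3.54545; C: 1.53; D: 0.428571.
E[X] = 0.16·2.4 + 0.28·3.54545 + 0.26·1.53 + 0.3·0.428571 = 1.9031.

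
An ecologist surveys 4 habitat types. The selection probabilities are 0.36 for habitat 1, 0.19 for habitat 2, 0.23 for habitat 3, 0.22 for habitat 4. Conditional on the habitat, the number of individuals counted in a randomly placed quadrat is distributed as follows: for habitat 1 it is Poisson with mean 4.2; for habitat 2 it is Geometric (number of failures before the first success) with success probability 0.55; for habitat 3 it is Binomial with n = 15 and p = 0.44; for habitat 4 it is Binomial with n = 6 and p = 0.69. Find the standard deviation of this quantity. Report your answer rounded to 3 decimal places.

2.533

Per component, 1: μ=4.2, E[X²]=21.84; 2: μ=0.818182, E[X²]=2.15702; 3: μ=6.6, E[X²]=47.256; 4: μ=4.14, E[X²]=18.423.
E[X] = 0.36·4.2 + 0.19·0.818182 + 0.23·6.6 + 0.22·4.14 = 4.09625.
E[X²] = 0.36·21.84 + 0.19·2.15702 + 0.23·47.256 + 0.22·18.423 = 23.1942.
Var(X) = E[X²] − (E[X])² = 23.1942 − 16.7793 = 6.41487.
SD(X) = √6.41487 = 2.53276.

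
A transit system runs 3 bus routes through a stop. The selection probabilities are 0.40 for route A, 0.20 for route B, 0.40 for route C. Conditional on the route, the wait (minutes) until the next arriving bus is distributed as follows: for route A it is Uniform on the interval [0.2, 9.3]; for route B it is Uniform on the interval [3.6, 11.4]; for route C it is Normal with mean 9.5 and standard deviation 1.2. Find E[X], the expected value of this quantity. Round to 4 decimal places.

Component means — A: 4.75; B: 7.5; C: 9.5.
E[X] = 0.4·4.75 + 0.2·7.5 + 0.4·9.5 = 7.2.

7.2000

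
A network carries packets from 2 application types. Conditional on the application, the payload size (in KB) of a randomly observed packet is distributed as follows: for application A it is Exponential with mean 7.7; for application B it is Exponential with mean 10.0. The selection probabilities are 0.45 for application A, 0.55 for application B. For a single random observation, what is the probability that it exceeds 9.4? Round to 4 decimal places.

Conditional on each application, P(X > 9.4): A: 0.295; B: 0.390628.
By total probability, P(X > 9.4) = 0.45·0.295 + 0.55·0.390628 = 0.347595.

0.3476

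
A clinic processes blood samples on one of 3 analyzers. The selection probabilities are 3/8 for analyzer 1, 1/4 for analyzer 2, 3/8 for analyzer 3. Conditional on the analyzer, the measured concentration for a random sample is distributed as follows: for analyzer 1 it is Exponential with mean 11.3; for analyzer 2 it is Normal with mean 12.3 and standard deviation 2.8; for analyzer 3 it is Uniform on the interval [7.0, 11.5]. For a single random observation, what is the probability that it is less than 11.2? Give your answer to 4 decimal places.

0.6726

Conditional on each analyzer, P(X < 11.2): 1: 0.628851; 2: 0.347212; 3: 0.933333.
By total probability, P(X < 11.2) = 0.375·0.628851 + 0.25·0.347212 + 0.375·0.933333 = 0.672622.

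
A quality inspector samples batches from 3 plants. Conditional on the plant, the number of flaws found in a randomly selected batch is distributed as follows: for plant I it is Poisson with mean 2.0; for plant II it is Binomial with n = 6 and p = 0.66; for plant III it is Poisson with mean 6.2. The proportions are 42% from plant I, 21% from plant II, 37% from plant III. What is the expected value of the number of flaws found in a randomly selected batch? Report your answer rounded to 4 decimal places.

3.9656

Component means — I: 2; II: 3.96; III: 6.2.
E[X] = 0.42·2 + 0.21·3.96 + 0.37·6.2 = 3.9656.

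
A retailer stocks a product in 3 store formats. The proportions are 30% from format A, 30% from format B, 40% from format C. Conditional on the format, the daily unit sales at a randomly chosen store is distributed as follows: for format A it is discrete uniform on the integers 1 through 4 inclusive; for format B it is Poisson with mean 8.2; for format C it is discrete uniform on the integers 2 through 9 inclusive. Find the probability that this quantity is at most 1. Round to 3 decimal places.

0.076

Conditional on each format, P(X ≤ 1): A: 0.25; B: 0.00252681; C: 0.
By total probability, P(X ≤ 1) = 0.3·0.25 + 0.3·0.00252681 + 0.4·0 = 0.075758.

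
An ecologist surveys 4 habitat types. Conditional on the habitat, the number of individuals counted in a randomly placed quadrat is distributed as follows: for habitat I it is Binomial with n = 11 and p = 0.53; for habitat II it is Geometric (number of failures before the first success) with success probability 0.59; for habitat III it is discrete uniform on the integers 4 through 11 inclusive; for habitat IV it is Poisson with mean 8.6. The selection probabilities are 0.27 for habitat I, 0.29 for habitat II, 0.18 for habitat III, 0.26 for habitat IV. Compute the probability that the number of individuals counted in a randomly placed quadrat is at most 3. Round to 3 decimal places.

Conditional on each habitat, P(X ≤ 3): I: 0.0790955; II: 0.971742; III: 0; IV: 0.0280926.
By total probability, P(X ≤ 3) = 0.27·0.0790955 + 0.29·0.971742 + 0.18·0 + 0.26·0.0280926 = 0.310465.

0.310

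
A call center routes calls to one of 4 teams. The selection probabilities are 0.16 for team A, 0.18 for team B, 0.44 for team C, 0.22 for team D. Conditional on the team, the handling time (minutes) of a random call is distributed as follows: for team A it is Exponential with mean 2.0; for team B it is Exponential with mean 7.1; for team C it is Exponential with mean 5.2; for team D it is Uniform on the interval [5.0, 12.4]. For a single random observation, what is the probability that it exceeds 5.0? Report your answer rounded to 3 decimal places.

0.490

Conditional on each team, P(X > 5.0): A: 0.082085; B: 0.494491; C: 0.382304; D: 1.
By total probability, P(X > 5.0) = 0.16·0.082085 + 0.18·0.494491 + 0.44·0.382304 + 0.22·1 = 0.490356.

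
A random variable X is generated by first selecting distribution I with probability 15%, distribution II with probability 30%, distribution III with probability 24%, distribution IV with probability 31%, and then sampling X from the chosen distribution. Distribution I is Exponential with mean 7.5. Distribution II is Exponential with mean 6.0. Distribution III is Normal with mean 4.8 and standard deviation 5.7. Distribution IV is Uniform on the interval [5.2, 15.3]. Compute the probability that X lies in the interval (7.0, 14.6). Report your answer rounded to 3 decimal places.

Conditional on each component, P(7.0 < X < 14.6): I: 0.250492; II: 0.223659; III: 0.306981; IV: 0.752475.
By total probability, P(7.0 < X < 14.6) = 0.15·0.250492 + 0.3·0.223659 + 0.24·0.306981 + 0.31·0.752475 = 0.411614.

0.412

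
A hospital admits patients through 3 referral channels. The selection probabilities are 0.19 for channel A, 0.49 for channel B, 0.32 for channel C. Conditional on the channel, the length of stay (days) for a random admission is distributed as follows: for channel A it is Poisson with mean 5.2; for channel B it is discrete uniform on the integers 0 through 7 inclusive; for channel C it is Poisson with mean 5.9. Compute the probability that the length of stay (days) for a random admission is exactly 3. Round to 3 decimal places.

Conditional on each channel, P(X = 3): A: 0.129279; B: 0.125; C: 0.0937707.
By total probability, P(X = 3) = 0.19·0.129279 + 0.49·0.125 + 0.32·0.0937707 = 0.11582.

0.116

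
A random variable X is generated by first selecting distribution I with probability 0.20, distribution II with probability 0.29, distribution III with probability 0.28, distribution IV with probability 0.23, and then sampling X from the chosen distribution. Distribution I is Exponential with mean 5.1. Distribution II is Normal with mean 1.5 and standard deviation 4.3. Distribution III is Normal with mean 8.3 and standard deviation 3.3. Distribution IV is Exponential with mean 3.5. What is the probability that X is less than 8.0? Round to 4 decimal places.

0.7659

Conditional on each component, P(X < 8.0): I: 0.791669; II: 0.934686; III: 0.463782; IV: 0.898299.
By total probability, P(X < 8.0) = 0.2·0.791669 + 0.29·0.934686 + 0.28·0.463782 + 0.23·0.898299 = 0.76586.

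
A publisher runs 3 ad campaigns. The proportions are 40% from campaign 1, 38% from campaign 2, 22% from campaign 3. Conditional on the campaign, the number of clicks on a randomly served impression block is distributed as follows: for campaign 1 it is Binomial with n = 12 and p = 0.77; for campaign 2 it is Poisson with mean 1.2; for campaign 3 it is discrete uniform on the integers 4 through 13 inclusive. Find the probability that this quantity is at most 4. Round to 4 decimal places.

0.3997

Conditional on each campaign, P(X ≤ 4): 1: 0.00156069; 2: 0.992254; 3: 0.1.
By total probability, P(X ≤ 4) = 0.4·0.00156069 + 0.38·0.992254 + 0.22·0.1 = 0.399681.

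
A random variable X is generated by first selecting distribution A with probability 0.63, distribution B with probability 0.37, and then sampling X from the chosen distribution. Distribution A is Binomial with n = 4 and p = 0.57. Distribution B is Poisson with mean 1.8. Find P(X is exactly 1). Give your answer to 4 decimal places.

0.2243

Conditional on each component, P(X = 1): A: 0.181276; B: 0.297538.
By total probability, P(X = 1) = 0.63·0.181276 + 0.37·0.297538 = 0.224293.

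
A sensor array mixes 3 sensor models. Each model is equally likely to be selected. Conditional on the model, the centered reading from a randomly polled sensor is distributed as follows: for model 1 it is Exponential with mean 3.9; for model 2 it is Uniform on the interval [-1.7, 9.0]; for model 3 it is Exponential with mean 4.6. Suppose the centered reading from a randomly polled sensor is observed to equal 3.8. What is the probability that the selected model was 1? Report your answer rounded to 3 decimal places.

0.339

Likelihoods f(3.8 | ·): 1: 0.096778; 2: 0.0934579; 3: 0.095165.
Posterior ∝ prior × likelihood. Numerator for 1: 0.333333·0.096778 = 0.0322593.
Normalizing constant: 0.333333·0.096778 + 0.333333·0.0934579 + 0.333333·0.095165 = 0.0951336.
P(1 | observation) = 0.0322593 / 0.0951336 = 0.339095.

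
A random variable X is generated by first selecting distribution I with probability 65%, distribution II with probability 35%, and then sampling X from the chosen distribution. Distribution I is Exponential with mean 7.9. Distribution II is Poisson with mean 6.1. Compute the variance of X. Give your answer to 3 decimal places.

Per component, I: μ=7.9, E[X²]=124.82; II: μ=6.1, E[X²]=43.31.
E[X] = 0.65·7.9 + 0.35·6.1 = 7.27.
E[X²] = 0.65·124.82 + 0.35·43.31 = 96.2915.
Var(X) = E[X²] − (E[X])² = 96.2915 − 52.8529 = 43.4386.

43.439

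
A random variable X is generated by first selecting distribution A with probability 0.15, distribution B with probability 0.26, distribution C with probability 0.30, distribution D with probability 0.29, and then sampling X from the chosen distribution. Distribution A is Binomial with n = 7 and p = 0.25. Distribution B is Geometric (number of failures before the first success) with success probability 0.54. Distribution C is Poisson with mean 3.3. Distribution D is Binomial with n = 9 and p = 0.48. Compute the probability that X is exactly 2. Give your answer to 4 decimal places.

0.1614

Conditional on each component, P(X = 2): A: 0.311462; B: 0.114264; C: 0.200829; D: 0.0852724.
By total probability, P(X = 2) = 0.15·0.311462 + 0.26·0.114264 + 0.3·0.200829 + 0.29·0.0852724 = 0.161406.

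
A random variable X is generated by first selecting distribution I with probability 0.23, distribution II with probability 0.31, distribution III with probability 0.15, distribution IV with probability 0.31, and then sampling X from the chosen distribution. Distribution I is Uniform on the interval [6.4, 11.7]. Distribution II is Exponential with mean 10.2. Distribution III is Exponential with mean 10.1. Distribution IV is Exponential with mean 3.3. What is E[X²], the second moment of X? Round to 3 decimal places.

For each component E[X²] = Var + (mean)², giving I: 84.2433; II: 208.08; III: 204.02; IV: 21.78.
Overall E[X²] = 0.23·84.2433 + 0.31·208.08 + 0.15·204.02 + 0.31·21.78 = 121.236.

121.236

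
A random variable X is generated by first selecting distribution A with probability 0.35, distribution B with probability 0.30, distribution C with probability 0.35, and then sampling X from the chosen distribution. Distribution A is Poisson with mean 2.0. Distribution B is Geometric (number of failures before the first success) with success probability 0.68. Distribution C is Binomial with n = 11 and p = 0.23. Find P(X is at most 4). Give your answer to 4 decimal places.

0.9508

Conditional on each component, P(X ≤ 4): A: 0.947347; B: 0.996645; C: 0.914909.
By total probability, P(X ≤ 4) = 0.35·0.947347 + 0.3·0.996645 + 0.35·0.914909 = 0.950783.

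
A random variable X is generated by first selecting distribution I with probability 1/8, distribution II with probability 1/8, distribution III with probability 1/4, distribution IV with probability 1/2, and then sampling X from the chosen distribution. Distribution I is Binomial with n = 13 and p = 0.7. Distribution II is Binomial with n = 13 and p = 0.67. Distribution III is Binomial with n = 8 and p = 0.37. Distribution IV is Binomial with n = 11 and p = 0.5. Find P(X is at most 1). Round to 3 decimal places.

Conditional on each component, P(X ≤ 1): I: 4.99555e-06; II: 1.50777e-05; III: 0.141409; IV: 0.00585938.
By total probability, P(X ≤ 1) = 0.125·4.99555e-06 + 0.125·1.50777e-05 + 0.25·0.141409 + 0.5·0.00585938 = 0.0382845.

0.038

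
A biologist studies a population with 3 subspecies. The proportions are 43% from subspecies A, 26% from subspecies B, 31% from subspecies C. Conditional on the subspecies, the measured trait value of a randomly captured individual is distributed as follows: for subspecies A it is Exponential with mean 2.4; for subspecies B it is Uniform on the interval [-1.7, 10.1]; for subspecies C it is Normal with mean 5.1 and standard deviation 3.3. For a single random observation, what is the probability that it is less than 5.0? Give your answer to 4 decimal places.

0.6753

Conditional on each subspecies, P(X < 5.0): A: 0.875486; B: 0.567797; C: 0.487913.
By total probability, P(X < 5.0) = 0.43·0.875486 + 0.26·0.567797 + 0.31·0.487913 = 0.675339.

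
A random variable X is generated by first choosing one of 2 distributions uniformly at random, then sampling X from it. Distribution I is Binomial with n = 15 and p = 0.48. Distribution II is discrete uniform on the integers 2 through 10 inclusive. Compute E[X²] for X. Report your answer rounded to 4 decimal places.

49.1253

For each component E[X²] = Var + (mean)², giving I: 55.584; II: 42.6667.
Overall E[X²] = 0.5·55.584 + 0.5·42.6667 = 49.1253.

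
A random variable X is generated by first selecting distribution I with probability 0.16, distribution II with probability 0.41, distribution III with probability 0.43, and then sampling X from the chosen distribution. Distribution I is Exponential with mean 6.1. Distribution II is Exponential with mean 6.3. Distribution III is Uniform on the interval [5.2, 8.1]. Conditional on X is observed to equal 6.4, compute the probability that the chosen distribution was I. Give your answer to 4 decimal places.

0.0507

Likelihoods f(6.4 | ·): I: 0.0574139; II: 0.057474; III: 0.344828.
Posterior ∝ prior × likelihood. Numerator for I: 0.16·0.0574139 = 0.00918622.
Normalizing constant: 0.16·0.0574139 + 0.41·0.057474 + 0.43·0.344828 = 0.181026.
P(I | observation) = 0.00918622 / 0.181026 = 0.0507452.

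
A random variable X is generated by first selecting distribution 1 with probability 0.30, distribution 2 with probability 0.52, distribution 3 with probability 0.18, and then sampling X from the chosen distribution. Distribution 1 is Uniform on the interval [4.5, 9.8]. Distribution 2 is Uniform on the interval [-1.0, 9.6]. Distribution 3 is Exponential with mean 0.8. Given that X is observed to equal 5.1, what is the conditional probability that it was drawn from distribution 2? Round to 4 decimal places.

Likelihoods f(5.1 | ·): 1: 0.188679; 2: 0.0943396; 3: 0.00212952.
Posterior ∝ prior × likelihood. Numerator for 2: 0.52·0.0943396 = 0.0490566.
Normalizing constant: 0.3·0.188679 + 0.52·0.0943396 + 0.18·0.00212952 = 0.106044.
P(2 | observation) = 0.0490566 / 0.106044 = 0.462607.

0.4626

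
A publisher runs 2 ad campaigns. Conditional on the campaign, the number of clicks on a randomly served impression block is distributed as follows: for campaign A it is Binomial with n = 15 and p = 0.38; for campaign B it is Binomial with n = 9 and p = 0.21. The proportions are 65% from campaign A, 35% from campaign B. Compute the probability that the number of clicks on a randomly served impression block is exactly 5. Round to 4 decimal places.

Conditional on each campaign, P(X = 5): A: 0.199706; B: 0.0200436.
By total probability, P(X = 5) = 0.65·0.199706 + 0.35·0.0200436 = 0.136824.

0.1368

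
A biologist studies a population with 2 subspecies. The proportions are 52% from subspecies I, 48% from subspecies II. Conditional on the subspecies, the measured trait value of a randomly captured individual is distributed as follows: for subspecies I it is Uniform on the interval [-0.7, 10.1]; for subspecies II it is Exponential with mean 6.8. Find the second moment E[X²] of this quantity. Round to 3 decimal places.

60.932

For each component E[X²] = Var + (mean)², giving I: 31.81; II: 92.48.
Overall E[X²] = 0.52·31.81 + 0.48·92.48 = 60.9316.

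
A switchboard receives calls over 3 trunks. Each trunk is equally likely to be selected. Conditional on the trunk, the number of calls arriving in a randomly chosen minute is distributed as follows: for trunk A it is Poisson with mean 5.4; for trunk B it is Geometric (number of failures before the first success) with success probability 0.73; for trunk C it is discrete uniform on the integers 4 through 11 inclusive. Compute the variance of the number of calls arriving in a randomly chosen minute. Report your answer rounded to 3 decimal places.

12.669

Per component, A: μ=5.4, E[X²]=34.56; B: μ=0.369863, E[X²]=0.64346; C: μ=7.5, E[X²]=61.5.
E[X] = 0.333333·5.4 + 0.333333·0.369863 + 0.333333·7.5 = 4.42329.
E[X²] = 0.333333·34.56 + 0.333333·0.64346 + 0.333333·61.5 = 32.2345.
Var(X) = E[X²] − (E[X])² = 32.2345 − 19.5655 = 12.669.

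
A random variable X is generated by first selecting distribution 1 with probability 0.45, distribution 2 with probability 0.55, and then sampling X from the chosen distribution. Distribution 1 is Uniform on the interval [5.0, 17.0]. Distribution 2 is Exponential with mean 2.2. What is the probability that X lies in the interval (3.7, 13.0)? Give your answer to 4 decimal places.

0.4008

Conditional on each component, P(3.7 < X < 13.0): 1: 0.666667; 2: 0.183321.
By total probability, P(3.7 < X < 13.0) = 0.45·0.666667 + 0.55·0.183321 = 0.400826.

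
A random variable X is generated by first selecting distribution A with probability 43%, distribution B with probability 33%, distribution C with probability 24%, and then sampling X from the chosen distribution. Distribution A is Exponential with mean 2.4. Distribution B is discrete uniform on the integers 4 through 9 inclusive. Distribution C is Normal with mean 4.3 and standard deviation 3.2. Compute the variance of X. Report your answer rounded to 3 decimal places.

9.038

Per component, A: μ=2.4, E[X²]=11.52; B: μ=6.5, E[X²]=45.1667; C: μ=4.3, E[X²]=28.73.
E[X] = 0.43·2.4 + 0.33·6.5 + 0.24·4.3 = 4.209.
E[X²] = 0.43·11.52 + 0.33·45.1667 + 0.24·28.73 = 26.7538.
Var(X) = E[X²] − (E[X])² = 26.7538 − 17.7157 = 9.03812.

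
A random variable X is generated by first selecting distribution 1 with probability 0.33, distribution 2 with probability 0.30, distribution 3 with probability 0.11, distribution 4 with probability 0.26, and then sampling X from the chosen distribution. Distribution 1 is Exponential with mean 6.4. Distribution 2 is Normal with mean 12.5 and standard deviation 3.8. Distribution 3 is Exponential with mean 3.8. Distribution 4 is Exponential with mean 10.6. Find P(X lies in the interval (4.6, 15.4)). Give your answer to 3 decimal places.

Conditional on each component, P(4.6 < X < 15.4): 1: 0.397208; 2: 0.758504; 3: 0.280664; 4: 0.414029.
By total probability, P(4.6 < X < 15.4) = 0.33·0.397208 + 0.3·0.758504 + 0.11·0.280664 + 0.26·0.414029 = 0.497151.

0.497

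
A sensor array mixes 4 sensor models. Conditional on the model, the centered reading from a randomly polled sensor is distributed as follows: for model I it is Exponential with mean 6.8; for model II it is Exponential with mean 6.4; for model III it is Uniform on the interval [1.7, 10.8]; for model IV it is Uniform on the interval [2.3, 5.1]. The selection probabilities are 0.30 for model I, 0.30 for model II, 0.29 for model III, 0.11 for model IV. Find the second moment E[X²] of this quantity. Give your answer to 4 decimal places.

67.2271

For each component E[X²] = Var + (mean)², giving I: 92.48; II: 81.92; III: 45.9633; IV: 14.3433.
Overall E[X²] = 0.3·92.48 + 0.3·81.92 + 0.29·45.9633 + 0.11·14.3433 = 67.2271.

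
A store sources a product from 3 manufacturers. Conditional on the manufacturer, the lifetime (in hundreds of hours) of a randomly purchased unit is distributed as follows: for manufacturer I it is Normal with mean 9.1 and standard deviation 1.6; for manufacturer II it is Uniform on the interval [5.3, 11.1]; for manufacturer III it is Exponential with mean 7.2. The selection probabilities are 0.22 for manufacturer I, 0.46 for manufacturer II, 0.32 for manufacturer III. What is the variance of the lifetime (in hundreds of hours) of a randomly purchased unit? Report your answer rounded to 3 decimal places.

Per component, I: μ=9.1, E[X²]=85.37; II: μ=8.2, E[X²]=70.0433; III: μ=7.2, E[X²]=103.68.
E[X] = 0.22·9.1 + 0.46·8.2 + 0.32·7.2 = 8.078.
E[X²] = 0.22·85.37 + 0.46·70.0433 + 0.32·103.68 = 84.1789.
Var(X) = E[X²] − (E[X])² = 84.1789 − 65.2541 = 18.9248.

18.925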